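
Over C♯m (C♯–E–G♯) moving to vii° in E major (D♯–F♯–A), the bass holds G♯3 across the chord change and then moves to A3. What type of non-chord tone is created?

The harmony at that moment is D♯ diminished triad (D♯, F♯, A); G♯3 is not a chord tone.
It is held over (the same pitch as the preceding G♯3) and left by step up to A3.
Held over from the previous chord and resolving up by step — a retardation.

G♯3 is a retardation.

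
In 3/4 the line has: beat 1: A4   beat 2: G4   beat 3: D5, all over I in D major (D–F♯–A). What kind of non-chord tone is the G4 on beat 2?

Escape tone.

The harmony at that moment is D major triad (D, F♯, A); G4 is not a chord tone.
It is approached by step down from A4 and left by leap up to D5.
Step in, leap out, on a weak beat — an escape tone.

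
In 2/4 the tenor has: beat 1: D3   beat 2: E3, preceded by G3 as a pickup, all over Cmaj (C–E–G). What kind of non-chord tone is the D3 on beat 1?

The harmony at that moment is C major triad (C, E, G); D3 is not a chord tone.
It is approached by leap down from G3 and left by step up to E3.
Leap in, step out, metrically accented — an appoggiatura.

Appoggiatura.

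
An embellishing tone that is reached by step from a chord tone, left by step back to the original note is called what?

Neighbor tone.

Approach: by step. Departure: by step in the opposite direction, back to the starting pitch.
Stepwise on both sides but reversing to return to the same chord tone — a neighbor tone. (Had it continued onward in the same direction it would be a passing tone instead.)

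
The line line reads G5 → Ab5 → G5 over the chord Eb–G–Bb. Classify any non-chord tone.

The harmony at that moment is Eb major triad (Eb, G, Bb); Ab5 is not a chord tone.
It is approached by step up from G5 and left by step down to G5.
Step away and step back to the same note — a neighbor tone (upper neighbor).

Ab5 is a neighbor tone.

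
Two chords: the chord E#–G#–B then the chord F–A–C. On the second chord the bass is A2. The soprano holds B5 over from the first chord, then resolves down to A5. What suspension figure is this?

At the second chord the bass is A2. The suspended B5 lies a ninth above the bass; after resolving down by step to A5, the interval above the bass becomes an octave.
Suspension figures are named by those two intervals: 9–8.

9–8 suspension.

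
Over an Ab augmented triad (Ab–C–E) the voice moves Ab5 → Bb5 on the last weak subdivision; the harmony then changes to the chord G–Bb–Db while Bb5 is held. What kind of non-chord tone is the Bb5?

The harmony at that moment is Ab augmented triad (Ab, C, E); Bb5 is not a chord tone.
It is approached by step up from Ab5 and then sustained as the same pitch into the next harmony.
Arriving early and becoming a chord tone when the harmony changes — an anticipation.

Bb5 is an anticipation.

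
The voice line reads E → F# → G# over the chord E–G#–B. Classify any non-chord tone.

The harmony at that moment is E major triad (E, G#, B); F# is not a chord tone.
It is approached by step up from E and left by step up to G#.
Step in, step out in the same direction — a passing tone.

F# is a passing tone.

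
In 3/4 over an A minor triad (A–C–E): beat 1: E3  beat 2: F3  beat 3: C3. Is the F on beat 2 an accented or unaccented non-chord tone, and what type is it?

The harmony at that moment is A minor triad (A, C, E); F3 is not a chord tone.
It is approached by step up from E3 and left by leap down to C3.
Step in, leap out — an escape tone.
It falls on a weak beat, so it is unaccented.

Unaccented escape tone.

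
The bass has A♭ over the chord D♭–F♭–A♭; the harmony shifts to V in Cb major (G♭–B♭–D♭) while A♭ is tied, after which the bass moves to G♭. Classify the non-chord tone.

A♭ is a suspension.

The harmony at that moment is G♭ major triad (G♭, B♭, D♭); A♭ is not a chord tone.
It is held over (the same pitch as the preceding A♭) and left by step down to G♭.
Held over from the previous chord and resolving down by step — a suspension.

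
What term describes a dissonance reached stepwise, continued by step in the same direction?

Passing tone.

Approach: by step. Departure: by step, continuing in the same direction.
Stepwise on both sides with no change of direction means the note fills in the space between two different chord tones — a passing tone. (Had it turned back to its starting note it would be a neighbor tone instead.)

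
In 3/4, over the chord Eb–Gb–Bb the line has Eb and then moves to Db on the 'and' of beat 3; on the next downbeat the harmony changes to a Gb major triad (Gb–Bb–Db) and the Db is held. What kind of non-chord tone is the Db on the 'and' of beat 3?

Anticipation.

The harmony at that moment is Eb minor triad (Eb, Gb, Bb); Db is not a chord tone.
It is approached by step down from Eb and then sustained as the same pitch into the next harmony.
Arriving early and becoming a chord tone when the harmony changes — an anticipation.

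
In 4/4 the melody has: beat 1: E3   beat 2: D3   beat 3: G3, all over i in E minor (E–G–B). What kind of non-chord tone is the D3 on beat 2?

The harmony at that moment is E minor triad (E, G, B); D3 is not a chord tone.
It is approached by step down from E3 and left by leap up to G3.
Step in, leap out, on a weak beat — an escape tone.

Escape tone.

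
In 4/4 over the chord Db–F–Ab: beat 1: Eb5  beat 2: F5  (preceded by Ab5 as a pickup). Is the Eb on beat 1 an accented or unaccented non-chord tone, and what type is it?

Accented appoggiatura.

The harmony at that moment is Db major triad (Db, F, Ab); Eb5 is not a chord tone.
It is approached by leap down from Ab5 and left by step up to F5.
Leap in, step out — an appoggiatura.
It falls on the downbeat, so it is accented.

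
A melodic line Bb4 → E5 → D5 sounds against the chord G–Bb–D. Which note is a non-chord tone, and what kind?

The harmony at that moment is G minor triad (G, Bb, D); E5 is not a chord tone.
It is approached by leap up from Bb4 and left by step down to D5.
Leap in, step out — an appoggiatura.

E5 is an appoggiatura.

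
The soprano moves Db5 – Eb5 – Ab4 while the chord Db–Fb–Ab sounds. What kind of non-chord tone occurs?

The harmony at that moment is Db minor triad (Db, Fb, Ab); Eb5 is not a chord tone.
It is approached by step up from Db5 and left by leap down to Ab4.
Step in, leap out — an escape tone.

Eb5 is an escape tone.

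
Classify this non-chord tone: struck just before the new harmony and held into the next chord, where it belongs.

Approach: ahead of the chord change (typically by step), so it is dissonant against the current harmony. Departure: none — the same pitch is restated or held and is a chord tone of the new harmony.
Dissonant first, consonant once the harmony catches up: the note simply arrives early — an anticipation. (The reverse timing, consonant first and dissonant after the change, would be a suspension or retardation.)

Anticipation.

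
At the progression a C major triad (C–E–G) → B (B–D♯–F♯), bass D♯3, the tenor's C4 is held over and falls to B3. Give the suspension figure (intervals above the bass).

At the second chord the bass is D♯3. The suspended C4 lies a seventh above the bass; after resolving down by step to B3, the interval above the bass becomes a sixth.
Suspension figures are named by those two intervals: 7–6.

7–6 suspension.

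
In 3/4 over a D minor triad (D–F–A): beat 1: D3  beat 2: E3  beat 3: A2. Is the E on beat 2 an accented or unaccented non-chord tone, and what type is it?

Unaccented escape tone.

The harmony at that moment is D minor triad (D, F, A); E3 is not a chord tone.
It is approached by step up from D3 and left by leap down to A2.
Step in, leap out — an escape tone.
It falls on a weak beat, so it is unaccented.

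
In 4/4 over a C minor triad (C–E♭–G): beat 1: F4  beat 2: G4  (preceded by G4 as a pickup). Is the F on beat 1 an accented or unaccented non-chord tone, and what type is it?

The harmony at that moment is C minor triad (C, E♭, G); F4 is not a chord tone.
It is approached by step down from G4 and left by step up to G4.
Step away and step back to the same note — a neighbor tone (lower neighbor).
It falls on the downbeat, so it is accented.

Accented neighbor tone.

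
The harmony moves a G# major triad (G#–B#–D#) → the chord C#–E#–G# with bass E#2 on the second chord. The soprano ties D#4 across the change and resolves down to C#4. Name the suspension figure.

7–6 suspension.

At the second chord the bass is E#2. The suspended D#4 lies a seventh above the bass; after resolving down by step to C#4, the interval above the bass becomes a sixth.
Suspension figures are named by those two intervals: 7–6.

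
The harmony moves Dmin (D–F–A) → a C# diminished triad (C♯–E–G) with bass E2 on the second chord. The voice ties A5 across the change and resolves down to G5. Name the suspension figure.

At the second chord the bass is E2. The suspended A5 lies a fourth above the bass; after resolving down by step to G5, the interval above the bass becomes a third.
Suspension figures are named by those two intervals: 4–3.

4–3 suspension.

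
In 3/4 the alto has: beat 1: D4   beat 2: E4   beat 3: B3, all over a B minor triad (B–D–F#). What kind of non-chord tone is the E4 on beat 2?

The harmony at that moment is B minor triad (B, D, F#); E4 is not a chord tone.
It is approached by step up from D4 and left by leap down to B3.
Step in, leap out, on a weak beat — an escape tone.

Escape tone.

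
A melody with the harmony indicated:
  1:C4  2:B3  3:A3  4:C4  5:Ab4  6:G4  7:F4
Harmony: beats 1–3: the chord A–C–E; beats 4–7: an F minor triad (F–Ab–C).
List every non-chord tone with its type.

B3 (beat 2) — passing tone; G4 (beat 6) — passing tone.

The harmony at that moment is A minor triad (A, C, E); B3 is not a chord tone.
It is approached by step down from C4 and left by step down to A3.
Step in, step out in the same direction — a passing tone.
The harmony at that moment is F minor triad (F, Ab, C); G4 is not a chord tone.
It is approached by step down from Ab4 and left by step down to F4.
Step in, step out in the same direction — a passing tone.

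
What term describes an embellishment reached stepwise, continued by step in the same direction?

Approach: by step. Departure: by step, continuing in the same direction.
Stepwise on both sides with no change of direction means the note fills in the space between two different chord tones — a passing tone. (Had it turned back to its starting note it would be a neighbor tone instead.)

Passing tone.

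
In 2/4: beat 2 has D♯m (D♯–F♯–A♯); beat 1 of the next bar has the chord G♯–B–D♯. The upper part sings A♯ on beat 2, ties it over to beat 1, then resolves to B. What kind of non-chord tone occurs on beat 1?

Retardation.

The harmony at that moment is G♯ minor triad (G♯, B, D♯); A♯ is not a chord tone.
It is held over (the same pitch as the preceding A♯) and left by step up to B.
Held over from the previous chord and resolving up by step — a retardation.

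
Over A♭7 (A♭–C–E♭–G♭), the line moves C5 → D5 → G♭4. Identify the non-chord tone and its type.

The harmony at that moment is A♭ dominant seventh chord (A♭, C, E♭, G♭); D5 is not a chord tone.
It is approached by step up from C5 and left by leap down to G♭4.
Step in, leap out — an escape tone.

D5 is an escape tone.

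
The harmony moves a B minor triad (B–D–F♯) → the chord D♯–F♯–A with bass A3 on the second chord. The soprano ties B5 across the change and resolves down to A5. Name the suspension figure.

At the second chord the bass is A3. The suspended B5 lies a ninth above the bass; after resolving down by step to A5, the interval above the bass becomes an octave.
Suspension figures are named by those two intervals: 9–8.

9–8 suspension.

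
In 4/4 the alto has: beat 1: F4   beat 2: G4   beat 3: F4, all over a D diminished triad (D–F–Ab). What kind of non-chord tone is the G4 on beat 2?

The harmony at that moment is D diminished triad (D, F, Ab); G4 is not a chord tone.
It is approached by step up from F4 and left by step down to F4.
Step away and step back to the same note — a neighbor tone (upper neighbor).

Upper neighbor tone.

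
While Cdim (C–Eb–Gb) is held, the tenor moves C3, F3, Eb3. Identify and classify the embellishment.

F3 is an appoggiatura.

The harmony at that moment is C diminished triad (C, Eb, Gb); F3 is not a chord tone.
It is approached by leap up from C3 and left by step down to Eb3.
Leap in, step out — an appoggiatura.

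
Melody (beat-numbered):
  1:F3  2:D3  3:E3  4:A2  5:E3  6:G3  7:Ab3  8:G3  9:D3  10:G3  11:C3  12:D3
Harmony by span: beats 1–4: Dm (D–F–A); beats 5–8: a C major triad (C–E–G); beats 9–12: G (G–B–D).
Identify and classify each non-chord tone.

E3 (beat 3) — escape tone; Ab3 (beat 7) — neighbor tone; C3 (beat 11) — appoggiatura.

The harmony at that moment is D minor triad (D, F, A); E3 is not a chord tone.
It is approached by step up from D3 and left by leap down to A2.
Step in, leap out — an escape tone.
The harmony at that moment is C major triad (C, E, G); Ab3 is not a chord tone.
It is approached by step up from G3 and left by step down to G3.
Step away and step back to the same note — a neighbor tone (upper neighbor).
The harmony at that moment is G major triad (G, B, D); C3 is not a chord tone.
It is approached by leap down from G3 and left by step up to D3.
Leap in, step out — an appoggiatura.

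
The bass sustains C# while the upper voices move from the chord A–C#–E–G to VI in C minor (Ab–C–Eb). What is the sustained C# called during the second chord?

The harmony at that moment is Ab major triad (Ab, C, Eb); C# is not a chord tone.
It is held over (the same pitch as the preceding C#) and then sustained as the same pitch into the next harmony.
Sustained through a change of harmony — a pedal tone.

Pedal tone (pedal point).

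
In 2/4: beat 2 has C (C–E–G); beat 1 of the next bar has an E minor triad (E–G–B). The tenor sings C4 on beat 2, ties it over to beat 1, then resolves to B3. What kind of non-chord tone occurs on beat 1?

Suspension.

The harmony at that moment is E minor triad (E, G, B); C4 is not a chord tone.
It is held over (the same pitch as the preceding C4) and left by step down to B3.
Held over from the previous chord and resolving down by step — a suspension.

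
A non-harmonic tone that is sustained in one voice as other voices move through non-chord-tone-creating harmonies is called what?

Pedal tone.

Approach: none. Departure: none — a single pitch is sustained while the chords change around it, passing through harmonies that do not contain it.
No melodic motion at all; the dissonance is created entirely by the moving harmonies against the stationary note — a pedal tone (pedal point).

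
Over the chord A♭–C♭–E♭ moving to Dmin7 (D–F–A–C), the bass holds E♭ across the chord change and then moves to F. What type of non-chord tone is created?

E♭ is a retardation.

The harmony at that moment is D minor seventh chord (D, F, A, C); E♭ is not a chord tone.
It is held over (the same pitch as the preceding E♭) and left by step up to F.
Held over from the previous chord and resolving up by step — a retardation.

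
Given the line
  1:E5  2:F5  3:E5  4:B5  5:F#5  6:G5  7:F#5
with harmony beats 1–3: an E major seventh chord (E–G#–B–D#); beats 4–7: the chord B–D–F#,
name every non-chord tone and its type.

The harmony at that moment is E major seventh chord (E, G#, B, D#); F5 is not a chord tone.
It is approached by step up from E5 and left by step down to E5.
Step away and step back to the same note — a neighbor tone (upper neighbor).
The harmony at that moment is B minor triad (B, D, F#); G5 is not a chord tone.
It is approached by step up from F#5 and left by step down to F#5.
Step away and step back to the same note — a neighbor tone (upper neighbor).

F5 (beat 2) — neighbor tone; G5 (beat 6) — neighbor tone.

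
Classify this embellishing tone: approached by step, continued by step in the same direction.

Approach: by step. Departure: by step, continuing in the same direction.
Stepwise on both sides with no change of direction means the note fills in the space between two different chord tones — a passing tone. (Had it turned back to its starting note it would be a neighbor tone instead.)

Passing tone.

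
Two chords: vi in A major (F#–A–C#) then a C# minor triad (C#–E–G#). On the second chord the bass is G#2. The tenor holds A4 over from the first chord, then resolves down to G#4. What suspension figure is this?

At the second chord the bass is G#2. The suspended A4 lies a ninth above the bass; after resolving down by step to G#4, the interval above the bass becomes an octave.
Suspension figures are named by those two intervals: 9–8.

9–8 suspension.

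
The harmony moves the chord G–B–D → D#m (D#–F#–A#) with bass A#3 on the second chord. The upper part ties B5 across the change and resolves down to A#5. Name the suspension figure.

9–8 suspension.

At the second chord the bass is A#3. The suspended B5 lies a ninth above the bass; after resolving down by step to A#5, the interval above the bass becomes an octave.
Suspension figures are named by those two intervals: 9–8.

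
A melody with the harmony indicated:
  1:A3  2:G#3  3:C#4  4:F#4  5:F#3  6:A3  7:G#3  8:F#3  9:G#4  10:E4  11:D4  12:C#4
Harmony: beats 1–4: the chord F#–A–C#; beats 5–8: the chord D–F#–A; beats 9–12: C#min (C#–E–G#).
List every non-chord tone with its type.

G#3 (beat 2) — escape tone; G#3 (beat 7) — passing tone; D4 (beat 11) — passing tone.

The harmony at that moment is F# minor triad (F#, A, C#); G#3 is not a chord tone.
It is approached by step down from A3 and left by leap up to C#4.
Step in, leap out — an escape tone.
The harmony at that moment is D major triad (D, F#, A); G#3 is not a chord tone.
It is approached by step down from A3 and left by step down to F#3.
Step in, step out in the same direction — a passing tone.
The harmony at that moment is C# minor triad (C#, E, G#); D4 is not a chord tone.
It is approached by step down from E4 and left by step down to C#4.
Step in, step out in the same direction — a passing tone.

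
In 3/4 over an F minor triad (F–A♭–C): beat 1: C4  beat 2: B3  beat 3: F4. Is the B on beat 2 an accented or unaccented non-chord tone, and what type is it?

Unaccented escape tone.

The harmony at that moment is F minor triad (F, A♭, C); B3 is not a chord tone.
It is approached by step down from C4 and left by leap up to F4.
Step in, leap out — an escape tone.
It falls on a weak beat, so it is unaccented.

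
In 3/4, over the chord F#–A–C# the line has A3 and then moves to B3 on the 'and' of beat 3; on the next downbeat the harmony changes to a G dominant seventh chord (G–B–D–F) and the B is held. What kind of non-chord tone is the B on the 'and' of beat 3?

The harmony at that moment is F# minor triad (F#, A, C#); B3 is not a chord tone.
It is approached by step up from A3 and then sustained as the same pitch into the next harmony.
Arriving early and becoming a chord tone when the harmony changes — an anticipation.

Anticipation.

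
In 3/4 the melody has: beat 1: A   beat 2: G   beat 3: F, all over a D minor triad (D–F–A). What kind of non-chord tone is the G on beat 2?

The harmony at that moment is D minor triad (D, F, A); G is not a chord tone.
It is approached by step down from A and left by step down to F.
Step in, step out in the same direction — a passing tone.

Passing tone.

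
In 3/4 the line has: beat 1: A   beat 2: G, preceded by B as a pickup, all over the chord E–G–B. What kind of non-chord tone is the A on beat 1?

Passing tone.

The harmony at that moment is E minor triad (E, G, B); A is not a chord tone.
It is approached by step down from B and left by step down to G.
Step in, step out in the same direction — a passing tone.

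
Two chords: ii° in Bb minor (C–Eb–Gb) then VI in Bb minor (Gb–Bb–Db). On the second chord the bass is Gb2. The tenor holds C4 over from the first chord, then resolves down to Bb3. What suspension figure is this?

At the second chord the bass is Gb2. The suspended C4 lies a fourth above the bass; after resolving down by step to Bb3, the interval above the bass becomes a third.
Suspension figures are named by those two intervals: 4–3.

4–3 suspension.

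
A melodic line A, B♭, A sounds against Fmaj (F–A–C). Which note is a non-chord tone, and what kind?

The harmony at that moment is F major triad (F, A, C); B♭ is not a chord tone.
It is approached by step up from A and left by step down to A.
Step away and step back to the same note — a neighbor tone (upper neighbor).

B♭ is a neighbor tone.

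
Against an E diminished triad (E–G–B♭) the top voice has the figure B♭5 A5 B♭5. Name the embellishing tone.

A5 is a neighbor tone.

The harmony at that moment is E diminished triad (E, G, B♭); A5 is not a chord tone.
It is approached by step down from B♭5 and left by step up to B♭5.
Step away and step back to the same note — a neighbor tone (lower neighbor).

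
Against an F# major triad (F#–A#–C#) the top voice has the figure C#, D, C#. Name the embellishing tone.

D is a neighbor tone.

The harmony at that moment is F# major triad (F#, A#, C#); D is not a chord tone.
It is approached by step up from C# and left by step down to C#.
Step away and step back to the same note — a neighbor tone (upper neighbor).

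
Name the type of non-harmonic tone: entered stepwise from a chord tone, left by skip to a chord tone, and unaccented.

Approach: by step. Departure: by leap. Metric position: weak.
Step in, leap out, from a weak position — an escape tone (échappée). (It is the mirror image of the appoggiatura, which leaps in and steps out on a strong beat.)

Escape tone.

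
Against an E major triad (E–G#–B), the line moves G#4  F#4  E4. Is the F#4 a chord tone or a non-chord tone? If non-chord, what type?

The harmony at that moment is E major triad (E, G#, B); F#4 is not a chord tone.
It is approached by step down from G#4 and left by step down to E4.
Step in, step out in the same direction — a passing tone.

Non-chord tone — a passing tone.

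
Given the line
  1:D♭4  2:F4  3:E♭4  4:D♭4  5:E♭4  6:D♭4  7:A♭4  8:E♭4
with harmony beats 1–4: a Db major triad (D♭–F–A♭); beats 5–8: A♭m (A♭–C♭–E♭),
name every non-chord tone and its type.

The harmony at that moment is D♭ major triad (D♭, F, A♭); E♭4 is not a chord tone.
It is approached by step down from F4 and left by step down to D♭4.
Step in, step out in the same direction — a passing tone.
The harmony at that moment is A♭ minor triad (A♭, C♭, E♭); D♭4 is not a chord tone.
It is approached by step down from E♭4 and left by leap up to A♭4.
Step in, leap out — an escape tone.

E♭4 (beat 3) — passing tone; D♭4 (beat 6) — escape tone.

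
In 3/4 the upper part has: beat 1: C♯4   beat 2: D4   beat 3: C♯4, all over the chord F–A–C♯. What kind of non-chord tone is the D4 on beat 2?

The harmony at that moment is F augmented triad (F, A, C♯); D4 is not a chord tone.
It is approached by step up from C♯4 and left by step down to C♯4.
Step away and step back to the same note — a neighbor tone (upper neighbor).

Upper neighbor tone.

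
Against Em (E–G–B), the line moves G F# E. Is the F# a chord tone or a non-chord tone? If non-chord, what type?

The harmony at that moment is E minor triad (E, G, B); F# is not a chord tone.
It is approached by step down from G and left by step down to E.
Step in, step out in the same direction — a passing tone.

Non-chord tone — a passing tone.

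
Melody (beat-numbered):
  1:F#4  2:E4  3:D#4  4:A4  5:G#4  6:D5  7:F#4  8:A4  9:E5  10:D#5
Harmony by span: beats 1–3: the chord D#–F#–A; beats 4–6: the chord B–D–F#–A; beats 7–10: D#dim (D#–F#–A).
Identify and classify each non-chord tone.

E4 (beat 2) — passing tone; G#4 (beat 5) — escape tone; E5 (beat 9) — appoggiatura.

The harmony at that moment is D# diminished triad (D#, F#, A); E4 is not a chord tone.
It is approached by step down from F#4 and left by step down to D#4.
Step in, step out in the same direction — a passing tone.
The harmony at that moment is B minor seventh chord (B, D, F#, A); G#4 is not a chord tone.
It is approached by step down from A4 and left by leap up to D5.
Step in, leap out — an escape tone.
The harmony at that moment is D# diminished triad (D#, F#, A); E5 is not a chord tone.
It is approached by leap up from A4 and left by step down to D#5.
Leap in, step out — an appoggiatura.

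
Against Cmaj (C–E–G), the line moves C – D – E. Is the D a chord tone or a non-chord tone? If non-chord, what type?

The harmony at that moment is C major triad (C, E, G); D is not a chord tone.
It is approached by step up from C and left by step up to E.
Step in, step out in the same direction — a passing tone.

Non-chord tone — a passing tone.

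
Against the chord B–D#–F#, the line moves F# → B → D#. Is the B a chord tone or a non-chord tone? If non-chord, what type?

B major triad contains B, D#, F#; B is the root, so it is a chord tone.

Chord tone (the root of B major triad).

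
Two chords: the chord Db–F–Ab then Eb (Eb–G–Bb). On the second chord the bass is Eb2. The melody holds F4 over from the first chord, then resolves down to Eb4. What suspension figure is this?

At the second chord the bass is Eb2. The suspended F4 lies a ninth above the bass; after resolving down by step to Eb4, the interval above the bass becomes an octave.
Suspension figures are named by those two intervals: 9–8.

9–8 suspension.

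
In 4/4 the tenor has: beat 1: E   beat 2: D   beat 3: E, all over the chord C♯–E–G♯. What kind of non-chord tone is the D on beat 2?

Lower neighbor tone.

The harmony at that moment is C♯ minor triad (C♯, E, G♯); D is not a chord tone.
It is approached by step down from E and left by step up to E.
Step away and step back to the same note — a neighbor tone (lower neighbor).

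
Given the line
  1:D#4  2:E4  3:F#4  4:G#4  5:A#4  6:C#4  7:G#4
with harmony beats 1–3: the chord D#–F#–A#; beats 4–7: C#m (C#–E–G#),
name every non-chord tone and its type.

The harmony at that moment is D# minor triad (D#, F#, A#); E4 is not a chord tone.
It is approached by step up from D#4 and left by step up to F#4.
Step in, step out in the same direction — a passing tone.
The harmony at that moment is C# minor triad (C#, E, G#); A#4 is not a chord tone.
It is approached by step up from G#4 and left by leap down to C#4.
Step in, leap out — an escape tone.

E4 (beat 2) — passing tone; A#4 (beat 5) — escape tone.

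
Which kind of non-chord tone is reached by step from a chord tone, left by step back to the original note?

Approach: by step. Departure: by step in the opposite direction, back to the starting pitch.
Stepwise on both sides but reversing to return to the same chord tone — a neighbor tone. (Had it continued onward in the same direction it would be a passing tone instead.)

Neighbor tone.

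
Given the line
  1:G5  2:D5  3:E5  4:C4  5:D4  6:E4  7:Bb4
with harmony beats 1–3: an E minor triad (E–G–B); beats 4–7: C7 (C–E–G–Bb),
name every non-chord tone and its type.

D5 (beat 2) — appoggiatura; D4 (beat 5) — passing tone.

The harmony at that moment is E minor triad (E, G, B); D5 is not a chord tone.
It is approached by leap down from G5 and left by step up to E5.
Leap in, step out — an appoggiatura.
The harmony at that moment is C dominant seventh chord (C, E, G, Bb); D4 is not a chord tone.
It is approached by step up from C4 and left by step up to E4.
Step in, step out in the same direction — a passing tone.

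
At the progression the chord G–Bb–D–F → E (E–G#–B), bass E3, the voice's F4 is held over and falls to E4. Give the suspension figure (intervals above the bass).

9–8 suspension.

At the second chord the bass is E3. The suspended F4 lies a ninth above the bass; after resolving down by step to E4, the interval above the bass becomes an octave.
Suspension figures are named by those two intervals: 9–8.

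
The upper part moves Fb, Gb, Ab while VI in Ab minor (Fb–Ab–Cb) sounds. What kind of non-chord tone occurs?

Gb is a passing tone.

The harmony at that moment is Fb major triad (Fb, Ab, Cb); Gb is not a chord tone.
It is approached by step up from Fb and left by step up to Ab.
Step in, step out in the same direction — a passing tone.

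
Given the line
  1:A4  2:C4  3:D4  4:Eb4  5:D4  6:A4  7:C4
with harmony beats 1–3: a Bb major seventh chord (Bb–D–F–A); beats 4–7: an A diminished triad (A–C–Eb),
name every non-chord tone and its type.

The harmony at that moment is Bb major seventh chord (Bb, D, F, A); C4 is not a chord tone.
It is approached by leap down from A4 and left by step up to D4.
Leap in, step out — an appoggiatura.
The harmony at that moment is A diminished triad (A, C, Eb); D4 is not a chord tone.
It is approached by step down from Eb4 and left by leap up to A4.
Step in, leap out — an escape tone.

C4 (beat 2) — appoggiatura; D4 (beat 5) — escape tone.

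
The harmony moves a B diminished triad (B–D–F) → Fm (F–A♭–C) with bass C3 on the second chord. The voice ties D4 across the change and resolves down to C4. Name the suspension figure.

At the second chord the bass is C3. The suspended D4 lies a ninth above the bass; after resolving down by step to C4, the interval above the bass becomes an octave.
Suspension figures are named by those two intervals: 9–8.

9–8 suspension.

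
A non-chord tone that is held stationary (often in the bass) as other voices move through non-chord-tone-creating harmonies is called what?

Pedal tone.

Approach: none. Departure: none — a single pitch is sustained while the chords change around it, passing through harmonies that do not contain it.
No melodic motion at all; the dissonance is created entirely by the moving harmonies against the stationary note — a pedal tone (pedal point).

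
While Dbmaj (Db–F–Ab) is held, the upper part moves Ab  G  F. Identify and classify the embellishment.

The harmony at that moment is Db major triad (Db, F, Ab); G is not a chord tone.
It is approached by step down from Ab and left by step down to F.
Step in, step out in the same direction — a passing tone.

G is a passing tone.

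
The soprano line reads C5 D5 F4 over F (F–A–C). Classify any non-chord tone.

The harmony at that moment is F major triad (F, A, C); D5 is not a chord tone.
It is approached by step up from C5 and left by leap down to F4.
Step in, leap out — an escape tone.

D5 is an escape tone.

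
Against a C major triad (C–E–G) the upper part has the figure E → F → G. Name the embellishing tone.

F is a passing tone.

The harmony at that moment is C major triad (C, E, G); F is not a chord tone.
It is approached by step up from E and left by step up to G.
Step in, step out in the same direction — a passing tone.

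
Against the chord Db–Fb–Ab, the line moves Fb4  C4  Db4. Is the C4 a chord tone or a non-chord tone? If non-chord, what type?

Non-chord tone — an appoggiatura.

The harmony at that moment is Db minor triad (Db, Fb, Ab); C4 is not a chord tone.
It is approached by leap down from Fb4 and left by step up to Db4.
Leap in, step out — an appoggiatura.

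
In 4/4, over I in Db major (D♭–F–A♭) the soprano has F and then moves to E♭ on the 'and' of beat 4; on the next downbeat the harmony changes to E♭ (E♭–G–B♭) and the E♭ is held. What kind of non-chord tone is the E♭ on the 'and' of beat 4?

The harmony at that moment is D♭ major triad (D♭, F, A♭); E♭ is not a chord tone.
It is approached by step down from F and then sustained as the same pitch into the next harmony.
Arriving early and becoming a chord tone when the harmony changes — an anticipation.

Anticipation.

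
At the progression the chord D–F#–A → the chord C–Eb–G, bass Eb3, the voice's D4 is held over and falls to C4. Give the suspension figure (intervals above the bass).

7–6 suspension.

At the second chord the bass is Eb3. The suspended D4 lies a seventh above the bass; after resolving down by step to C4, the interval above the bass becomes a sixth.
Suspension figures are named by those two intervals: 7–6.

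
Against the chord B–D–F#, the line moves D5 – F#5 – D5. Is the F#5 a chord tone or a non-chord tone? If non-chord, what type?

B minor triad contains B, D, F#; F# is the fifth, so it is a chord tone.

Chord tone (the fifth of B minor triad).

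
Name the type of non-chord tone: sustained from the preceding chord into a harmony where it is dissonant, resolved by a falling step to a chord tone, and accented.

Suspension.

Approach: by preparation — the pitch is first a chord tone, then held (tied or repeated) while the harmony changes under it. Departure: down by step. Metric position: strong.
A prepared dissonance that resolves downward by step — a suspension. (The same figure resolving upward would be a retardation.)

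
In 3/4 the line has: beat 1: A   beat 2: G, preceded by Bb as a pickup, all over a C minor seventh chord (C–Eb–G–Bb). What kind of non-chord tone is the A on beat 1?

The harmony at that moment is C minor seventh chord (C, Eb, G, Bb); A is not a chord tone.
It is approached by step down from Bb and left by step down to G.
Step in, step out in the same direction — a passing tone.

Passing tone.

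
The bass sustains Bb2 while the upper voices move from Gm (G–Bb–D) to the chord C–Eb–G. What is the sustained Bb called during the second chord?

Pedal tone (pedal point).

The harmony at that moment is C minor triad (C, Eb, G); Bb2 is not a chord tone.
It is held over (the same pitch as the preceding Bb2) and then sustained as the same pitch into the next harmony.
Sustained through a change of harmony — a pedal tone.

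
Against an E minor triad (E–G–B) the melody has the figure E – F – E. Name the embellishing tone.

F is a neighbor tone.

The harmony at that moment is E minor triad (E, G, B); F is not a chord tone.
It is approached by step up from E and left by step down to E.
Step away and step back to the same note — a neighbor tone (upper neighbor).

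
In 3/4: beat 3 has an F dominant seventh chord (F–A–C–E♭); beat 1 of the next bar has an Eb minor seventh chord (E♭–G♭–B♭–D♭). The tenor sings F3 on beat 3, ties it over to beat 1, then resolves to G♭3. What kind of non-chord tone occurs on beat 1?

Retardation.

The harmony at that moment is E♭ minor seventh chord (E♭, G♭, B♭, D♭); F3 is not a chord tone.
It is held over (the same pitch as the preceding F3) and left by step up to G♭3.
Held over from the previous chord and resolving up by step — a retardation.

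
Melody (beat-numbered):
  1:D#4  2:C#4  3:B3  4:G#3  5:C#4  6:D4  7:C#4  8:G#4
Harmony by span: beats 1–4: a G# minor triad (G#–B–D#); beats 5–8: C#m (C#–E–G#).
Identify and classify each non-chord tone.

C#4 (beat 2) — passing tone; D4 (beat 6) — neighbor tone.

The harmony at that moment is G# minor triad (G#, B, D#); C#4 is not a chord tone.
It is approached by step down from D#4 and left by step down to B3.
Step in, step out in the same direction — a passing tone.
The harmony at that moment is C# minor triad (C#, E, G#); D4 is not a chord tone.
It is approached by step up from C#4 and left by step down to C#4.
Step away and step back to the same note — a neighbor tone (upper neighbor).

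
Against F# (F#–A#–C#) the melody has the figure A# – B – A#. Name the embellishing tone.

The harmony at that moment is F# major triad (F#, A#, C#); B is not a chord tone.
It is approached by step up from A# and left by step down to A#.
Step away and step back to the same note — a neighbor tone (upper neighbor).

B is a neighbor tone.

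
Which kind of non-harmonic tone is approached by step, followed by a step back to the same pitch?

Neighbor tone.

Approach: by step. Departure: by step in the opposite direction, back to the starting pitch.
Stepwise on both sides but reversing to return to the same chord tone — a neighbor tone. (Had it continued onward in the same direction it would be a passing tone instead.)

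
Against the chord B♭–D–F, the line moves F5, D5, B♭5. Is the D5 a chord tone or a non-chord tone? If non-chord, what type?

Chord tone (the third of Bb major triad).

Bb major triad contains B♭, D, F; D is the third, so it is a chord tone.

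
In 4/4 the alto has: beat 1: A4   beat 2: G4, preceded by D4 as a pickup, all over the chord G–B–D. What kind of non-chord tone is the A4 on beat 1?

The harmony at that moment is G major triad (G, B, D); A4 is not a chord tone.
It is approached by leap up from D4 and left by step down to G4.
Leap in, step out, metrically accented — an appoggiatura.

Appoggiatura.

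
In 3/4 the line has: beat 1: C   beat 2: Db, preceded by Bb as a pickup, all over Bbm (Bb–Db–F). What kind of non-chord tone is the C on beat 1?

The harmony at that moment is Bb minor triad (Bb, Db, F); C is not a chord tone.
It is approached by step up from Bb and left by step up to Db.
Step in, step out in the same direction — a passing tone.

Passing tone.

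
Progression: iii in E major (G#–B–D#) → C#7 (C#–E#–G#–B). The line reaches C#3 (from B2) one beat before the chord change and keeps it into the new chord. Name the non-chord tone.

C#3 is an anticipation.

The harmony at that moment is G# minor triad (G#, B, D#); C#3 is not a chord tone.
It is approached by step up from B2 and then sustained as the same pitch into the next harmony.
Arriving early and becoming a chord tone when the harmony changes — an anticipation.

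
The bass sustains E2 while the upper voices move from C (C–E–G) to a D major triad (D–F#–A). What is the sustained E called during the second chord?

The harmony at that moment is D major triad (D, F#, A); E2 is not a chord tone.
It is held over (the same pitch as the preceding E2) and then sustained as the same pitch into the next harmony.
Sustained through a change of harmony — a pedal tone.

Pedal tone (pedal point).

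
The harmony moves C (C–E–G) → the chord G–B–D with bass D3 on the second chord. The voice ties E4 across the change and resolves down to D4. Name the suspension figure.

At the second chord the bass is D3. The suspended E4 lies a ninth above the bass; after resolving down by step to D4, the interval above the bass becomes an octave.
Suspension figures are named by those two intervals: 9–8.

9–8 suspension.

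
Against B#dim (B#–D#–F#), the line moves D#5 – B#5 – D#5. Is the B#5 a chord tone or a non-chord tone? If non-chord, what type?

Chord tone (the root of B# diminished triad).

B# diminished triad contains B#, D#, F#; B# is the root, so it is a chord tone.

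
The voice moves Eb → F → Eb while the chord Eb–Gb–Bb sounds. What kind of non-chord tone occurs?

The harmony at that moment is Eb minor triad (Eb, Gb, Bb); F is not a chord tone.
It is approached by step up from Eb and left by step down to Eb.
Step away and step back to the same note — a neighbor tone (upper neighbor).

F is a neighbor tone.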